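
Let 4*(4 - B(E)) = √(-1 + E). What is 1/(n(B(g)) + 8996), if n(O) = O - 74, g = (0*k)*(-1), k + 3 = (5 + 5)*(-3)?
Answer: 142816/1274775617 + 4*I/1274775617 ≈ 0.00011203 + 3.1378e-9*I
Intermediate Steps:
k = -33 (k = -3 + (5 + 5)*(-3) = -3 + 10*(-3) = -3 - 30 = -33)
g = 0 (g = (0*(-33))*(-1) = 0*(-1) = 0)
B(E) = 4 - √(-1 + E)/4
n(O) = -74 + O
1/(n(B(g)) + 8996) = 1/((-74 + (4 - √(-1 + 0)/4)) + 8996) = 1/((-74 + (4 - I/4)) + 8996) = 1/((-70 - I/4) + 8996) = 1/(8926 - I/4) = 16*(8926 + I/4)/1274775617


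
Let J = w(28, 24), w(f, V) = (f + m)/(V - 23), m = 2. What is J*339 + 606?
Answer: 10776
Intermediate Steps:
w(f, V) = (2 + f)/(-23 + V) (w(f, V) = (f + 2)/(V - 23) = (2 + f)/(-23 + V))
J = 30 (J = (2 + 28)/(-23 + 24) = 30/1 = 1*30 = 30)
J*339 + 606 = 30*339 + 606 = 10170 + 606 = 10776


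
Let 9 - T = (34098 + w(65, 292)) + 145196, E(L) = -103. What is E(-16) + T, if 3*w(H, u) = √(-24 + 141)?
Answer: -179388 - √13 ≈ -1.7939e+5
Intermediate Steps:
w(H, u) = √13 (w(H, u) = √(-24 + 141)/3 = √117/3 = (3*√13)/3 = √13)
T = -179285 - √13 (T = 9 - ((34098 + √13) + 145196) = 9 - (179294 + √13) = 9 + (-179294 - √13) = -179285 - √13 ≈ -1.7929e+5)
E(-16) + T = -103 + (-179285 - √13) = -179388 - √13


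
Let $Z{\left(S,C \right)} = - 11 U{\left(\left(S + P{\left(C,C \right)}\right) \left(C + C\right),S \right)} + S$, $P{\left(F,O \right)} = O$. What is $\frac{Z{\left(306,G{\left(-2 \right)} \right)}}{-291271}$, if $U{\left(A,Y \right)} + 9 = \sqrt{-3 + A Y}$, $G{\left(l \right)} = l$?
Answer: $- \frac{405}{291271} + \frac{11 i \sqrt{372099}}{291271} \approx -0.0013905 + 0.023037 i$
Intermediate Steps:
$U{\left(A,Y \right)} = -9 + \sqrt{-3 + A Y}$
$Z{\left(S,C \right)} = 99 + S - 11 \sqrt{-3 + 2 C S \left(C + S\right)}$ ($Z{\left(S,C \right)} = - 11 \left(-9 + \sqrt{-3 + \left(S + C\right) \left(C + C\right) S}\right) + S = - 11 \left(-9 + \sqrt{-3 + \left(C + S\right) 2 C S}\right) + S = - 11 \left(-9 + \sqrt{-3 + 2 C \left(C + S\right) S}\right) + S = - 11 \left(-9 + \sqrt{-3 + 2 C S \left(C + S\right)}\right) + S = \left(99 - 11 \sqrt{-3 + 2 C S \left(C + S\right)}\right) + S = 99 + S - 11 \sqrt{-3 + 2 C S \left(C + S\right)}$)
$\frac{Z{\left(306,G{\left(-2 \right)} \right)}}{-291271} = \frac{99 + 306 - 11 \sqrt{-3 + 2 \left(-2\right) 306 \left(-2 + 306\right)}}{-291271} = \left(99 + 306 - 11 \sqrt{-3 + 2 \left(-2\right) 306 \cdot 304}\right) \left(- \frac{1}{291271}\right) = \left(99 + 306 - 11 \sqrt{-3 - 372096}\right) \left(- \frac{1}{291271}\right) = \left(99 + 306 - 11 \sqrt{-372099}\right) \left(- \frac{1}{291271}\right) = \left(99 + 306 - 11 i \sqrt{372099}\right) \left(- \frac{1}{291271}\right) = \left(405 - 11 i \sqrt{372099}\right) \left(- \frac{1}{291271}\right) = - \frac{405}{291271} + \frac{11 i \sqrt{372099}}{291271}$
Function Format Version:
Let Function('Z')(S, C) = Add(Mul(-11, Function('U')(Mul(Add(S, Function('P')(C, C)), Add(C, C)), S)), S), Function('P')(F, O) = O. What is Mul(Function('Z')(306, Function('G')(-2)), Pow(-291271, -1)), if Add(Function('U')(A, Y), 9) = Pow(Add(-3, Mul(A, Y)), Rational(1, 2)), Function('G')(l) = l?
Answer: Add(Rational(-405, 291271), Mul(Rational(11, 291271), I, Pow(372099, Rational(1, 2)))) ≈ Add(-0.0013905, Mul(0.023037, I))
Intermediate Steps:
Function('U')(A, Y) = Add(-9, Pow(Add(-3, Mul(A, Y)), Rational(1, 2)))
Function('Z')(S, C) = Add(99, S, Mul(-11, Pow(Add(-3, Mul(2, C, S, Add(C, S))), Rational(1, 2)))) (Function('Z')(S, C) = Add(Mul(-11, Add(-9, Pow(Add(-3, Mul(Mul(Add(S, C), Add(C, C)), S)), Rational(1, 2)))), S) = Add(Mul(-11, Add(-9, Pow(Add(-3, Mul(Mul(Add(C, S), Mul(2, C)), S)), Rational(1, 2)))), S) = Add(Mul(-11, Add(-9, Pow(Add(-3, Mul(Mul(2, C, Add(C, S)), S)), Rational(1, 2)))), S) = Add(Mul(-11, Add(-9, Pow(Add(-3, Mul(2, C, S, Add(C, S))), Rational(1, 2)))), S) = Add(Add(99, Mul(-11, Pow(Add(-3, Mul(2, C, S, Add(C, S))), Rational(1, 2)))), S) = Add(99, S, Mul(-11, Pow(Add(-3, Mul(2, C, S, Add(C, S))), Rational(1, 2)))))
Mul(Function('Z')(306, Function('G')(-2)), Pow(-291271, -1)) = Mul(Add(99, 306, Mul(-11, Pow(Add(-3, Mul(2, -2, 306, Add(-2, 306))), Rational(1, 2)))), Pow(-291271, -1)) = Mul(Add(99, 306, Mul(-11, Pow(Add(-3, Mul(2, -2, 306, 304)), Rational(1, 2)))), Rational(-1, 291271)) = Mul(Add(99, 306, Mul(-11, Pow(Add(-3, -372096), Rational(1, 2)))), Rational(-1, 291271)) = Mul(Add(99, 306, Mul(-11, Pow(-372099, Rational(1, 2)))), Rational(-1, 291271)) = Mul(Add(99, 306, Mul(-11, Mul(I, Pow(372099, Rational(1, 2))))), Rational(-1, 291271)) = Mul(Add(99, 306, Mul(-11, I, Pow(372099, Rational(1, 2)))), Rational(-1, 291271)) = Mul(Add(405, Mul(-11, I, Pow(372099, Rational(1, 2)))), Rational(-1, 291271)) = Add(Rational(-405, 291271), Mul(Rational(11, 291271), I, Pow(372099, Rational(1, 2))))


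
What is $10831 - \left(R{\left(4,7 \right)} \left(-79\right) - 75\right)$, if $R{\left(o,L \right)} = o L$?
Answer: $13118$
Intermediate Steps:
$R{\left(o,L \right)} = L o$
$10831 - \left(R{\left(4,7 \right)} \left(-79\right) - 75\right) = 10831 - \left(7 \cdot 4 \left(-79\right) - 75\right) = 10831 - \left(28 \left(-79\right) - 75\right) = 10831 - \left(-2212 - 75\right) = 10831 - -2287 = 10831 + 2287 = 13118$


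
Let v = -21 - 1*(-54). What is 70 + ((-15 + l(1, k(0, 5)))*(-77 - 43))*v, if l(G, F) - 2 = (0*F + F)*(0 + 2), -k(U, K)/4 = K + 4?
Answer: 336670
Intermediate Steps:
k(U, K) = -16 - 4*K (k(U, K) = -4*(K + 4) = -4*(4 + K) = -16 - 4*K)
l(G, F) = 2 + 2*F (l(G, F) = 2 + (0*F + F)*(0 + 2) = 2 + (0 + F)*2 = 2 + F*2 = 2 + 2*F)
v = 33 (v = -21 + 54 = 33)
70 + ((-15 + l(1, k(0, 5)))*(-77 - 43))*v = 70 + ((-15 + (2 + 2*(-16 - 4*5)))*(-77 - 43))*33 = 70 + ((-15 + (2 + 2*(-16 - 20)))*(-120))*33 = 70 + ((-15 + (2 + 2*(-36)))*(-120))*33 = 70 + ((-15 + (2 - 72))*(-120))*33 = 70 + ((-15 - 70)*(-120))*33 = 70 - 85*(-120)*33 = 70 + 10200*33 = 70 + 336600 = 336670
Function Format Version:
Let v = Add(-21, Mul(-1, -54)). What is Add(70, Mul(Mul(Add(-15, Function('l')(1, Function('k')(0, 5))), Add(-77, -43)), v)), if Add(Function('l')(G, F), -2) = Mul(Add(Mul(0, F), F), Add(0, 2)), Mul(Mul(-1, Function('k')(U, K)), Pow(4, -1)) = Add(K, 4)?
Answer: 336670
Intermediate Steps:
Function('k')(U, K) = Add(-16, Mul(-4, K)) (Function('k')(U, K) = Mul(-4, Add(K, 4)) = Mul(-4, Add(4, K)) = Add(-16, Mul(-4, K)))
Function('l')(G, F) = Add(2, Mul(2, F)) (Function('l')(G, F) = Add(2, Mul(Add(Mul(0, F), F), Add(0, 2))) = Add(2, Mul(Add(0, F), 2)) = Add(2, Mul(F, 2)) = Add(2, Mul(2, F)))
v = 33 (v = Add(-21, 54) = 33)
Add(70, Mul(Mul(Add(-15, Function('l')(1, Function('k')(0, 5))), Add(-77, -43)), v)) = Add(70, Mul(Mul(Add(-15, Add(2, Mul(2, Add(-16, Mul(-4, 5))))), Add(-77, -43)), 33)) = Add(70, Mul(Mul(Add(-15, Add(2, Mul(2, Add(-16, -20)))), -120), 33)) = Add(70, Mul(Mul(Add(-15, Add(2, Mul(2, -36))), -120), 33)) = Add(70, Mul(Mul(Add(-15, Add(2, -72)), -120), 33)) = Add(70, Mul(Mul(Add(-15, -70), -120), 33)) = Add(70, Mul(Mul(-85, -120), 33)) = Add(70, Mul(10200, 33)) = Add(70, 336600) = 336670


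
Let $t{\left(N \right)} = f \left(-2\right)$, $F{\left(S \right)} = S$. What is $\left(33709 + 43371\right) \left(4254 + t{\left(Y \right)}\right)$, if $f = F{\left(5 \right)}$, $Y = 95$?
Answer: $327127520$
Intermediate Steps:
$f = 5$
$t{\left(N \right)} = -10$ ($t{\left(N \right)} = 5 \left(-2\right) = -10$)
$\left(33709 + 43371\right) \left(4254 + t{\left(Y \right)}\right) = \left(33709 + 43371\right) \left(4254 - 10\right) = 77080 \cdot 4244 = 327127520$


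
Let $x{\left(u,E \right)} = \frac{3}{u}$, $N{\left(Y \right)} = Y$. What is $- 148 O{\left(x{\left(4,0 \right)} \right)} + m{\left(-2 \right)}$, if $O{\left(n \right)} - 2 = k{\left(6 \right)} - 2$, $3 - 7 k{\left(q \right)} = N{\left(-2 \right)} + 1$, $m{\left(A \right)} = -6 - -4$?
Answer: $- \frac{606}{7} \approx -86.571$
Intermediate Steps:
$m{\left(A \right)} = -2$ ($m{\left(A \right)} = -6 + 4 = -2$)
$k{\left(q \right)} = \frac{4}{7}$ ($k{\left(q \right)} = \frac{3}{7} - \frac{-2 + 1}{7} = \frac{3}{7} - - \frac{1}{7} = \frac{3}{7} + \frac{1}{7} = \frac{4}{7}$)
$O{\left(n \right)} = \frac{4}{7}$ ($O{\left(n \right)} = 2 + \left(\frac{4}{7} - 2\right) = 2 - \frac{10}{7} = \frac{4}{7}$)
$- 148 O{\left(x{\left(4,0 \right)} \right)} + m{\left(-2 \right)} = \left(-148\right) \frac{4}{7} - 2 = - \frac{592}{7} - 2 = - \frac{606}{7}$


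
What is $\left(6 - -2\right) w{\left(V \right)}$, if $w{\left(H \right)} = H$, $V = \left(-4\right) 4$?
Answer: $-128$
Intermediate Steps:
$V = -16$
$\left(6 - -2\right) w{\left(V \right)} = \left(6 - -2\right) \left(-16\right) = \left(6 + 2\right) \left(-16\right) = 8 \left(-16\right) = -128$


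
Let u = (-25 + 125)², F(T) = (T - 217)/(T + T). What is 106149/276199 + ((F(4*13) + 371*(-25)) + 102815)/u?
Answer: 559451490201/57449392000 ≈ 9.7382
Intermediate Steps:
F(T) = (-217 + T)/(2*T) (F(T) = (-217 + T)/((2*T)) = (-217 + T)*(1/(2*T)) = (-217 + T)/(2*T))
u = 10000 (u = 100² = 10000)
106149/276199 + ((F(4*13) + 371*(-25)) + 102815)/u = 106149/276199 + (((-217 + 4*13)/(2*((4*13))) + 371*(-25)) + 102815)/10000 = 106149*(1/276199) + (((½)*(-217 + 52)/52 - 9275) + 102815)*(1/10000) = 106149/276199 + (((½)*(1/52)*(-165) - 9275) + 102815)*(1/10000) = 106149/276199 + ((-165/104 - 9275) + 102815)*(1/10000) = 106149/276199 + (-964765/104 + 102815)*(1/10000) = 106149/276199 + (9727995/104)*(1/10000) = 106149/276199 + 1945599/208000 = 559451490201/57449392000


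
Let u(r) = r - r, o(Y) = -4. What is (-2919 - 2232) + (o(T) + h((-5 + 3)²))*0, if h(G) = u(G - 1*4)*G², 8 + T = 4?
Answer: -5151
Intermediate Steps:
T = -4 (T = -8 + 4 = -4)
u(r) = 0
h(G) = 0 (h(G) = 0*G² = 0)
(-2919 - 2232) + (o(T) + h((-5 + 3)²))*0 = (-2919 - 2232) + (-4 + 0)*0 = -5151 - 4*0 = -5151 + 0 = -5151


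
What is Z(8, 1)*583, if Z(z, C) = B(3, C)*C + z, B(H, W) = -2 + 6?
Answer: 6996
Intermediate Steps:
B(H, W) = 4
Z(z, C) = z + 4*C (Z(z, C) = 4*C + z = z + 4*C)
Z(8, 1)*583 = (8 + 4*1)*583 = (8 + 4)*583 = 12*583 = 6996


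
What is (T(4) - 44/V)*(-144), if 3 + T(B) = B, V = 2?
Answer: 3024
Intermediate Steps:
T(B) = -3 + B
(T(4) - 44/V)*(-144) = ((-3 + 4) - 44/2)*(-144) = (1 - 44/2)*(-144) = (1 - 22*1)*(-144) = (1 - 22)*(-144) = -21*(-144) = 3024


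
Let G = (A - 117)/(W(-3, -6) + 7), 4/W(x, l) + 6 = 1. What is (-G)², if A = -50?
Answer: 697225/961 ≈ 725.52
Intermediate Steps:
W(x, l) = -⅘ (W(x, l) = 4/(-6 + 1) = 4/(-5) = 4*(-⅕) = -⅘)
G = -835/31 (G = (-50 - 117)/(-⅘ + 7) = -167/31/5 = -167*5/31 = -835/31 ≈ -26.935)
(-G)² = (-1*(-835/31))² = (835/31)² = 697225/961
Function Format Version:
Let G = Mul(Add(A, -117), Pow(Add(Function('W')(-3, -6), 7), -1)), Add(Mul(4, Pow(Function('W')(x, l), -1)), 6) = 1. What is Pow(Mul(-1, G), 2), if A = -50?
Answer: Rational(697225, 961) ≈ 725.52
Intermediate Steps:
Function('W')(x, l) = Rational(-4, 5) (Function('W')(x, l) = Mul(4, Pow(Add(-6, 1), -1)) = Mul(4, Pow(-5, -1)) = Mul(4, Rational(-1, 5)) = Rational(-4, 5))
G = Rational(-835, 31) (G = Mul(Add(-50, -117), Pow(Add(Rational(-4, 5), 7), -1)) = Mul(-167, Pow(Rational(31, 5), -1)) = Mul(-167, Rational(5, 31)) = Rational(-835, 31) ≈ -26.935)
Pow(Mul(-1, G), 2) = Pow(Mul(-1, Rational(-835, 31)), 2) = Pow(Rational(835, 31), 2) = Rational(697225, 961)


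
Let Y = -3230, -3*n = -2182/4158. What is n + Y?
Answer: -20144419/6237 ≈ -3229.8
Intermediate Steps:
n = 1091/6237 (n = -(-2182)/(3*4158) = -1/3*(-1091/2079) = 1091/6237 ≈ 0.17492)
n + Y = 1091/6237 - 3230 = -20144419/6237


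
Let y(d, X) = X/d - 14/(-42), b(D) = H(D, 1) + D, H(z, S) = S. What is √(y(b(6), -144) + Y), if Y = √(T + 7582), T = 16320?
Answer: √(-8925 + 441*√23902)/21 ≈ 11.592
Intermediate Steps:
b(D) = 1 + D
y(d, X) = ⅓ + X/d (y(d, X) = X/d - 14*(-1/42) = X/d + ⅓ = ⅓ + X/d)
Y = √23902 (Y = √(16320 + 7582) = √23902 ≈ 154.60)
√(y(b(6), -144) + Y) = √((-144 + (1 + 6)/3)/(1 + 6) + √23902) = √((-144 + (⅓)*7)/7 + √23902) = √((-144 + 7/3)/7 + √23902) = √((⅐)*(-425/3) + √23902) = √(-425/21 + √23902)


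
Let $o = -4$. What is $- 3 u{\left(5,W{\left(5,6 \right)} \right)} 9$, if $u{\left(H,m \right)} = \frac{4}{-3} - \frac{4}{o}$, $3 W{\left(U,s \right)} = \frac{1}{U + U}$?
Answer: $9$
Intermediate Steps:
$W{\left(U,s \right)} = \frac{1}{6 U}$ ($W{\left(U,s \right)} = \frac{1}{3 \left(U + U\right)} = \frac{1}{3 \cdot 2 U} = \frac{\frac{1}{2} \frac{1}{U}}{3} = \frac{1}{6 U}$)
$u{\left(H,m \right)} = - \frac{1}{3}$ ($u{\left(H,m \right)} = \frac{4}{-3} - \frac{4}{-4} = 4 \left(- \frac{1}{3}\right) - -1 = - \frac{4}{3} + 1 = - \frac{1}{3}$)
$- 3 u{\left(5,W{\left(5,6 \right)} \right)} 9 = \left(-3\right) \left(- \frac{1}{3}\right) 9 = 1 \cdot 9 = 9$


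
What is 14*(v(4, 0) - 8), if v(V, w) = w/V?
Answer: -112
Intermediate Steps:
14*(v(4, 0) - 8) = 14*(0/4 - 8) = 14*(0*(¼) - 8) = 14*(0 - 8) = 14*(-8) = -112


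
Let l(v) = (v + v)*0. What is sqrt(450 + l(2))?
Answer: 15*sqrt(2) ≈ 21.213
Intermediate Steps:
l(v) = 0 (l(v) = (2*v)*0 = 0)
sqrt(450 + l(2)) = sqrt(450 + 0) = sqrt(450) = 15*sqrt(2)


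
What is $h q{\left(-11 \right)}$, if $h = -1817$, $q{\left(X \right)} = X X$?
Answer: $-219857$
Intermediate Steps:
$q{\left(X \right)} = X^{2}$
$h q{\left(-11 \right)} = - 1817 \left(-11\right)^{2} = \left(-1817\right) 121 = -219857$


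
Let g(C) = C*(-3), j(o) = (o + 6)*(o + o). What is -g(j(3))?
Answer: 162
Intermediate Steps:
j(o) = 2*o*(6 + o) (j(o) = (6 + o)*(2*o) = 2*o*(6 + o))
g(C) = -3*C
-g(j(3)) = -(-3)*2*3*(6 + 3) = -(-3)*2*3*9 = -(-3)*54 = -1*(-162) = 162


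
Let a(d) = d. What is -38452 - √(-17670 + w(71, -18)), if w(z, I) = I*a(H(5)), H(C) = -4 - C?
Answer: -38452 - 2*I*√4377 ≈ -38452.0 - 132.32*I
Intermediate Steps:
w(z, I) = -9*I (w(z, I) = I*(-4 - 1*5) = I*(-4 - 5) = I*(-9) = -9*I)
-38452 - √(-17670 + w(71, -18)) = -38452 - √(-17670 - 9*(-18)) = -38452 - √(-17670 + 162) = -38452 - √(-17508) = -38452 - 2*I*√4377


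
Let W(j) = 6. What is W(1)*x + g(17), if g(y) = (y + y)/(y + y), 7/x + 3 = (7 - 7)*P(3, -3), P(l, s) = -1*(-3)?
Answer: -13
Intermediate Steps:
P(l, s) = 3
x = -7/3 (x = 7/(-3 + (7 - 7)*3) = 7/(-3 + 0*3) = 7/(-3 + 0) = 7/(-3) = 7*(-⅓) = -7/3 ≈ -2.3333)
g(y) = 1 (g(y) = (2*y)/((2*y)) = (2*y)*(1/(2*y)) = 1)
W(1)*x + g(17) = 6*(-7/3) + 1 = -14 + 1 = -13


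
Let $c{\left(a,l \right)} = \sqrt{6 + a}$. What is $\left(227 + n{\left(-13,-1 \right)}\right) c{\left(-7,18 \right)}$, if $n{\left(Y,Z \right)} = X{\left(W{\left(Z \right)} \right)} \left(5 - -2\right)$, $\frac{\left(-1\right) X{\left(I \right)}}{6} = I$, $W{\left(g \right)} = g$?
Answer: $269 i \approx 269.0 i$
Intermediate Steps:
$X{\left(I \right)} = - 6 I$
$n{\left(Y,Z \right)} = - 42 Z$ ($n{\left(Y,Z \right)} = - 6 Z \left(5 - -2\right) = - 6 Z \left(5 + 2\right) = - 6 Z 7 = - 42 Z$)
$\left(227 + n{\left(-13,-1 \right)}\right) c{\left(-7,18 \right)} = \left(227 - -42\right) \sqrt{6 - 7} = \left(227 + 42\right) \sqrt{-1} = 269 i$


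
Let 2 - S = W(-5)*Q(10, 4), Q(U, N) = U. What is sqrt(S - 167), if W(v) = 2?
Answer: I*sqrt(185) ≈ 13.601*I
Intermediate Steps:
S = -18 (S = 2 - 2*10 = 2 - 1*20 = 2 - 20 = -18)
sqrt(S - 167) = sqrt(-18 - 167) = sqrt(-185) = I*sqrt(185)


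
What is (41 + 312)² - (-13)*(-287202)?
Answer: -3609017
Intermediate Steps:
(41 + 312)² - (-13)*(-287202) = 353² - 1*3733626 = 124609 - 3733626 = -3609017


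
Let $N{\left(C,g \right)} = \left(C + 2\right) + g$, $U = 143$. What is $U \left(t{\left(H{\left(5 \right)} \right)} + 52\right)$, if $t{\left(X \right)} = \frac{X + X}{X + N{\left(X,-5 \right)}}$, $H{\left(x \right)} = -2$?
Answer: $\frac{52624}{7} \approx 7517.7$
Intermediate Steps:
$N{\left(C,g \right)} = 2 + C + g$ ($N{\left(C,g \right)} = \left(2 + C\right) + g = 2 + C + g$)
$t{\left(X \right)} = \frac{2 X}{-3 + 2 X}$ ($t{\left(X \right)} = \frac{X + X}{X + \left(2 + X - 5\right)} = \frac{2 X}{X + \left(-3 + X\right)} = \frac{2 X}{-3 + 2 X}$)
$U \left(t{\left(H{\left(5 \right)} \right)} + 52\right) = 143 \left(2 \left(-2\right) \frac{1}{-3 + 2 \left(-2\right)} + 52\right) = 143 \left(2 \left(-2\right) \frac{1}{-3 - 4} + 52\right) = 143 \left(2 \left(-2\right) \frac{1}{-7} + 52\right) = 143 \left(2 \left(-2\right) \left(- \frac{1}{7}\right) + 52\right) = 143 \left(\frac{4}{7} + 52\right) = 143 \cdot \frac{368}{7} = \frac{52624}{7}$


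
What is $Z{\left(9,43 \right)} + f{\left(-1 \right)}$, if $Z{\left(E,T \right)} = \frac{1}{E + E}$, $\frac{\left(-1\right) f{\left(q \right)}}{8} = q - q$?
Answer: $\frac{1}{18} \approx 0.055556$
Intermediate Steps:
$f{\left(q \right)} = 0$ ($f{\left(q \right)} = - 8 \left(q - q\right) = \left(-8\right) 0 = 0$)
$Z{\left(E,T \right)} = \frac{1}{2 E}$
$Z{\left(9,43 \right)} + f{\left(-1 \right)} = \frac{1}{2 \cdot 9} + 0 = \frac{1}{2} \cdot \frac{1}{9} + 0 = \frac{1}{18} + 0 = \frac{1}{18}$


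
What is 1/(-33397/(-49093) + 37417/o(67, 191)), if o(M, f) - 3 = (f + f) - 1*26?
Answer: 17624387/1848902304 ≈ 0.0095323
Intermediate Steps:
o(M, f) = -23 + 2*f (o(M, f) = 3 + ((f + f) - 1*26) = 3 + (2*f - 26) = 3 + (-26 + 2*f) = -23 + 2*f)
1/(-33397/(-49093) + 37417/o(67, 191)) = 1/(-33397/(-49093) + 37417/(-23 + 2*191)) = 1/(-33397*(-1/49093) + 37417/(-23 + 382)) = 1/(33397/49093 + 37417/359) = 1/(1848902304/17624387) = 17624387/1848902304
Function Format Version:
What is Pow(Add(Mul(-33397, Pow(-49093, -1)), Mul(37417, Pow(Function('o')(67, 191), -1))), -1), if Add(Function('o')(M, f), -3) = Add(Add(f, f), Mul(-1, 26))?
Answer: Rational(17624387, 1848902304) ≈ 0.0095323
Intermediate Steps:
Function('o')(M, f) = Add(-23, Mul(2, f)) (Function('o')(M, f) = Add(3, Add(Add(f, f), Mul(-1, 26))) = Add(3, Add(Mul(2, f), -26)) = Add(3, Add(-26, Mul(2, f))) = Add(-23, Mul(2, f)))
Pow(Add(Mul(-33397, Pow(-49093, -1)), Mul(37417, Pow(Function('o')(67, 191), -1))), -1) = Pow(Add(Mul(-33397, Pow(-49093, -1)), Mul(37417, Pow(Add(-23, Mul(2, 191)), -1))), -1) = Pow(Add(Mul(-33397, Rational(-1, 49093)), Mul(37417, Pow(Add(-23, 382), -1))), -1) = Pow(Add(Rational(33397, 49093), Mul(37417, Pow(359, -1))), -1) = Pow(Add(Rational(33397, 49093), Mul(37417, Rational(1, 359))), -1) = Pow(Add(Rational(33397, 49093), Rational(37417, 359)), -1) = Pow(Rational(1848902304, 17624387), -1) = Rational(17624387, 1848902304)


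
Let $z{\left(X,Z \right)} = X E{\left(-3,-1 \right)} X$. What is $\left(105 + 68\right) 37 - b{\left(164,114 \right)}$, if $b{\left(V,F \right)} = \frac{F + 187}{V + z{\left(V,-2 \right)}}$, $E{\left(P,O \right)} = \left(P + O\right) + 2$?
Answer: $\frac{343273129}{53628} \approx 6401.0$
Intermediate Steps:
$E{\left(P,O \right)} = 2 + O + P$ ($E{\left(P,O \right)} = \left(O + P\right) + 2 = 2 + O + P$)
$z{\left(X,Z \right)} = - 2 X^{2}$ ($z{\left(X,Z \right)} = X \left(2 - 1 - 3\right) X = X \left(-2\right) X = - 2 X X = - 2 X^{2}$)
$b{\left(V,F \right)} = \frac{187 + F}{V - 2 V^{2}}$ ($b{\left(V,F \right)} = \frac{F + 187}{V - 2 V^{2}} = \frac{187 + F}{V - 2 V^{2}}$)
$\left(105 + 68\right) 37 - b{\left(164,114 \right)} = \left(105 + 68\right) 37 - \frac{-187 - 114}{164 \left(-1 + 2 \cdot 164\right)} = 173 \cdot 37 - \frac{-187 - 114}{164 \left(-1 + 328\right)} = 6401 - \frac{1}{164} \cdot \frac{1}{327} \left(-301\right) = 6401 - - \frac{301}{53628} = 6401 + \frac{301}{53628} = \frac{343273129}{53628}$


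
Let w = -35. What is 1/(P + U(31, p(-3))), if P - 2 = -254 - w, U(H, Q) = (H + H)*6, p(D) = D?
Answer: 1/155 ≈ 0.0064516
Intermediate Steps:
U(H, Q) = 12*H (U(H, Q) = (2*H)*6 = 12*H)
P = -217 (P = 2 + (-254 - 1*(-35)) = 2 + (-254 + 35) = 2 - 219 = -217)
1/(P + U(31, p(-3))) = 1/(-217 + 12*31) = 1/(-217 + 372) = 1/155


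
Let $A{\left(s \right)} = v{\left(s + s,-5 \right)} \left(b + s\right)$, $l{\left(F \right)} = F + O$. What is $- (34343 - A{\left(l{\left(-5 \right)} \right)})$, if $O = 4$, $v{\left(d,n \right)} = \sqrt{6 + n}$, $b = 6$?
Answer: $-34338$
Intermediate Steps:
$l{\left(F \right)} = 4 + F$ ($l{\left(F \right)} = F + 4 = 4 + F$)
$A{\left(s \right)} = 6 + s$ ($A{\left(s \right)} = \sqrt{6 - 5} \left(6 + s\right) = \sqrt{1} \left(6 + s\right) = 1 \left(6 + s\right) = 6 + s$)
$- (34343 - A{\left(l{\left(-5 \right)} \right)}) = - (34343 - \left(6 + \left(4 - 5\right)\right)) = - (34343 - \left(6 - 1\right)) = - (34343 - 5) = \left(-1\right) 34338 = -34338$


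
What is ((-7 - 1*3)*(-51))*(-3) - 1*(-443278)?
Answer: 441748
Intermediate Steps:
((-7 - 1*3)*(-51))*(-3) - 1*(-443278) = ((-7 - 3)*(-51))*(-3) + 443278 = -10*(-51)*(-3) + 443278 = 510*(-3) + 443278 = -1530 + 443278 = 441748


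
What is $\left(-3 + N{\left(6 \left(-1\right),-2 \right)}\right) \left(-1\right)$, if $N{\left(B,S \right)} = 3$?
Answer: $0$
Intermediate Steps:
$\left(-3 + N{\left(6 \left(-1\right),-2 \right)}\right) \left(-1\right) = \left(-3 + 3\right) \left(-1\right) = 0 \left(-1\right) = 0$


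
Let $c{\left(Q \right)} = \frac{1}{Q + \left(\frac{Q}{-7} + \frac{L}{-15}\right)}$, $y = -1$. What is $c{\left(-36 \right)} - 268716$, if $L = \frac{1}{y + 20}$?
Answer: $- \frac{16544039967}{61567} \approx -2.6872 \cdot 10^{5}$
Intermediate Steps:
$L = \frac{1}{19}$ ($L = \frac{1}{-1 + 20} = \frac{1}{19} \approx 0.052632$)
$c{\left(Q \right)} = \frac{1}{- \frac{1}{285} + \frac{6 Q}{7}}$ ($c{\left(Q \right)} = \frac{1}{Q + \left(\frac{Q}{-7} + \frac{1}{19 \left(-15\right)}\right)} = \frac{1}{Q + \left(Q \left(- \frac{1}{7}\right) + \frac{1}{19} \left(- \frac{1}{15}\right)\right)} = \frac{1}{Q - \left(\frac{1}{285} + \frac{Q}{7}\right)} = \frac{1}{- \frac{1}{285} + \frac{6 Q}{7}}$)
$c{\left(-36 \right)} - 268716 = \frac{1995}{-7 + 1710 \left(-36\right)} - 268716 = \frac{1995}{-7 - 61560} - 268716 = \frac{1995}{-61567} - 268716 = 1995 \left(- \frac{1}{61567}\right) - 268716 = - \frac{1995}{61567} - 268716 = - \frac{16544039967}{61567}$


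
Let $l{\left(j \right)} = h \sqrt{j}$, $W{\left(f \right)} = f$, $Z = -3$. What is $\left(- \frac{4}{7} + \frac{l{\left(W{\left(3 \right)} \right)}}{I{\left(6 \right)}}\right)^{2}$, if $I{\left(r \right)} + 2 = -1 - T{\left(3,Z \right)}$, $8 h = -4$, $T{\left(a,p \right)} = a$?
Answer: $\frac{817}{2352} - \frac{2 \sqrt{3}}{21} \approx 0.18241$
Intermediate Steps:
$h = - \frac{1}{2}$ ($h = \frac{1}{8} \left(-4\right) = - \frac{1}{2} \approx -0.5$)
$l{\left(j \right)} = - \frac{\sqrt{j}}{2}$
$I{\left(r \right)} = -6$ ($I{\left(r \right)} = -2 - 4 = -6$)
$\left(- \frac{4}{7} + \frac{l{\left(W{\left(3 \right)} \right)}}{I{\left(6 \right)}}\right)^{2} = \left(- \frac{4}{7} + \frac{\left(- \frac{1}{2}\right) \sqrt{3}}{-6}\right)^{2} = \left(\left(-4\right) \frac{1}{7} + - \frac{\sqrt{3}}{2} \left(- \frac{1}{6}\right)\right)^{2} = \left(- \frac{4}{7} + \frac{\sqrt{3}}{12}\right)^{2}$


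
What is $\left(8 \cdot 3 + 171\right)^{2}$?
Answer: $38025$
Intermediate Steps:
$\left(8 \cdot 3 + 171\right)^{2} = \left(24 + 171\right)^{2} = 195^{2} = 38025$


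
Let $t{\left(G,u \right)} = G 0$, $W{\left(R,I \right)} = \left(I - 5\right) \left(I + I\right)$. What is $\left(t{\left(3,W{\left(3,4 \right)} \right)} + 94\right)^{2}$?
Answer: $8836$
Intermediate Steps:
$W{\left(R,I \right)} = 2 I \left(-5 + I\right)$ ($W{\left(R,I \right)} = \left(-5 + I\right) 2 I = 2 I \left(-5 + I\right)$)
$t{\left(G,u \right)} = 0$
$\left(t{\left(3,W{\left(3,4 \right)} \right)} + 94\right)^{2} = \left(0 + 94\right)^{2} = 94^{2} = 8836$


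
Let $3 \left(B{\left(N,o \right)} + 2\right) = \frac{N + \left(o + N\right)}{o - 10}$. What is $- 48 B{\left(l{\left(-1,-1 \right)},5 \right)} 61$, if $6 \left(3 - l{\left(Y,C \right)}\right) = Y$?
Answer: $\frac{121024}{15} \approx 8068.3$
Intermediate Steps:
$l{\left(Y,C \right)} = 3 - \frac{Y}{6}$
$B{\left(N,o \right)} = -2 + \frac{o + 2 N}{3 \left(-10 + o\right)}$ ($B{\left(N,o \right)} = -2 + \frac{\left(N + \left(o + N\right)\right) \frac{1}{o - 10}}{3} = -2 + \frac{\left(N + \left(N + o\right)\right) \frac{1}{-10 + o}}{3} = -2 + \frac{\left(o + 2 N\right) \frac{1}{-10 + o}}{3} = -2 + \frac{\frac{1}{-10 + o} \left(o + 2 N\right)}{3} = -2 + \frac{o + 2 N}{3 \left(-10 + o\right)}$)
$- 48 B{\left(l{\left(-1,-1 \right)},5 \right)} 61 = - 48 \frac{60 - 25 + 2 \left(3 - - \frac{1}{6}\right)}{3 \left(-10 + 5\right)} 61 = - 48 \frac{60 - 25 + 2 \left(3 + \frac{1}{6}\right)}{3 \left(-5\right)} 61 = - 48 \cdot \frac{1}{3} \left(- \frac{1}{5}\right) \left(60 - 25 + 2 \cdot \frac{19}{6}\right) 61 = - 48 \cdot \frac{1}{3} \left(- \frac{1}{5}\right) \left(60 - 25 + \frac{19}{3}\right) 61 = - 48 \cdot \frac{1}{3} \left(- \frac{1}{5}\right) \frac{124}{3} \cdot 61 = \left(-48\right) \left(- \frac{124}{45}\right) 61 = \frac{1984}{15} \cdot 61 = \frac{121024}{15}$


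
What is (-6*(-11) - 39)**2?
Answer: 729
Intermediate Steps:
(-6*(-11) - 39)**2 = (66 - 39)**2 = 27**2 = 729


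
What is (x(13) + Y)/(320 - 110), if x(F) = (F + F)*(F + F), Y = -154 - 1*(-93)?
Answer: 41/14 ≈ 2.9286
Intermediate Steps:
Y = -61 (Y = -154 + 93 = -61)
x(F) = 4*F**2 (x(F) = (2*F)*(2*F) = 4*F**2)
(x(13) + Y)/(320 - 110) = (4*13**2 - 61)/(320 - 110) = (4*169 - 61)/210 = (676 - 61)*(1/210) = 615*(1/210) = 41/14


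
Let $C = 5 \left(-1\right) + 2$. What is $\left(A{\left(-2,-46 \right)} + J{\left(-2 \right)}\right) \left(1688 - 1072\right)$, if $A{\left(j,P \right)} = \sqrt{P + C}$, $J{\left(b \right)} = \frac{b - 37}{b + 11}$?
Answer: $- \frac{8008}{3} + 4312 i \approx -2669.3 + 4312.0 i$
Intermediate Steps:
$J{\left(b \right)} = \frac{-37 + b}{11 + b}$
$C = -3$ ($C = -5 + 2 = -3$)
$A{\left(j,P \right)} = \sqrt{-3 + P}$ ($A{\left(j,P \right)} = \sqrt{P - 3} = \sqrt{-3 + P}$)
$\left(A{\left(-2,-46 \right)} + J{\left(-2 \right)}\right) \left(1688 - 1072\right) = \left(\sqrt{-3 - 46} + \frac{-37 - 2}{11 - 2}\right) \left(1688 - 1072\right) = \left(\sqrt{-49} + \frac{1}{9} \left(-39\right)\right) 616 = \left(7 i + \frac{1}{9} \left(-39\right)\right) 616 = \left(7 i - \frac{13}{3}\right) 616 = \left(- \frac{13}{3} + 7 i\right) 616 = - \frac{8008}{3} + 4312 i$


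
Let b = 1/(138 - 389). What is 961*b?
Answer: -961/251 ≈ -3.8287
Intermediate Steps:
b = -1/251 (b = 1/(-251) = -1/251 ≈ -0.0039841)
961*b = 961*(-1/251) = -961/251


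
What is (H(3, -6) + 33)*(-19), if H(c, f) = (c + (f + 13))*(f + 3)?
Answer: -57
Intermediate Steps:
H(c, f) = (3 + f)*(13 + c + f) (H(c, f) = (c + (13 + f))*(3 + f) = (13 + c + f)*(3 + f) = (3 + f)*(13 + c + f))
(H(3, -6) + 33)*(-19) = ((39 + (-6)² + 3*3 + 16*(-6) + 3*(-6)) + 33)*(-19) = ((39 + 36 + 9 - 96 - 18) + 33)*(-19) = (-30 + 33)*(-19) = 3*(-19) = -57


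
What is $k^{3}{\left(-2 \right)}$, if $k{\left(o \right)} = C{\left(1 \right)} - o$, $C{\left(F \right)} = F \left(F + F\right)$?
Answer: $64$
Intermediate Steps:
$C{\left(F \right)} = 2 F^{2}$ ($C{\left(F \right)} = F 2 F = 2 F^{2}$)
$k{\left(o \right)} = 2 - o$ ($k{\left(o \right)} = 2 \cdot 1^{2} - o = 2 \cdot 1 - o = 2 - o$)
$k^{3}{\left(-2 \right)} = \left(2 - -2\right)^{3} = \left(2 + 2\right)^{3} = 4^{3} = 64$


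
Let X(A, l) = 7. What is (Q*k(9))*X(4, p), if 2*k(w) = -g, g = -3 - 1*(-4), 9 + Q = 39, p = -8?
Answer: -105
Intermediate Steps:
Q = 30 (Q = -9 + 39 = 30)
g = 1 (g = -3 + 4 = 1)
k(w) = -½ (k(w) = (-1*1)/2 = (½)*(-1) = -½)
(Q*k(9))*X(4, p) = (30*(-½))*7 = -15*7 = -105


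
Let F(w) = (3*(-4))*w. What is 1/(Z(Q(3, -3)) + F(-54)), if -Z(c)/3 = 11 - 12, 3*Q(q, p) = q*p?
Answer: 1/651 ≈ 0.0015361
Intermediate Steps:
Q(q, p) = p*q/3 (Q(q, p) = (q*p)/3 = (p*q)/3 = p*q/3)
Z(c) = 3 (Z(c) = -3*(11 - 12) = -3*(-1) = 3)
F(w) = -12*w
1/(Z(Q(3, -3)) + F(-54)) = 1/(3 - 12*(-54)) = 1/(3 + 648) = 1/651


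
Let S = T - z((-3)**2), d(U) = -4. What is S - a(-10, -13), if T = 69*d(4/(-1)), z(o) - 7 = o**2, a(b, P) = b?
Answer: -354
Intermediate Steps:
z(o) = 7 + o**2
T = -276 (T = 69*(-4) = -276)
S = -364 (S = -276 - (7 + ((-3)**2)**2) = -276 - (7 + 9**2) = -276 - (7 + 81) = -276 - 1*88 = -276 - 88 = -364)
S - a(-10, -13) = -364 - 1*(-10) = -364 + 10 = -354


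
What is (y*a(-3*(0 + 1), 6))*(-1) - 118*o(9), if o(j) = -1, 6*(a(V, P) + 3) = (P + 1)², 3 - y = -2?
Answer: 553/6 ≈ 92.167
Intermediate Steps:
y = 5 (y = 3 - 1*(-2) = 3 + 2 = 5)
a(V, P) = -3 + (1 + P)²/6 (a(V, P) = -3 + (P + 1)²/6 = -3 + (1 + P)²/6)
(y*a(-3*(0 + 1), 6))*(-1) - 118*o(9) = (5*(-3 + (1 + 6)²/6))*(-1) - 118*(-1) = (5*(-3 + (⅙)*7²))*(-1) + 118 = (5*(-3 + (⅙)*49))*(-1) + 118 = (5*(-3 + 49/6))*(-1) + 118 = (5*(31/6))*(-1) + 118 = (155/6)*(-1) + 118 = -155/6 + 118 = 553/6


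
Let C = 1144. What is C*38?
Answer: 43472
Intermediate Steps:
C*38 = 1144*38 = 43472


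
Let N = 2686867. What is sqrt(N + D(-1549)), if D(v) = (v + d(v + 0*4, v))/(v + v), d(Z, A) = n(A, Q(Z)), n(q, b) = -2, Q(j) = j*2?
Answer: sqrt(25787490271666)/3098 ≈ 1639.2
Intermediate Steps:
Q(j) = 2*j
d(Z, A) = -2
D(v) = (-2 + v)/(2*v) (D(v) = (v - 2)/(v + v) = (-2 + v)/((2*v)) = (-2 + v)*(1/(2*v)) = (-2 + v)/(2*v))
sqrt(N + D(-1549)) = sqrt(2686867 + (1/2)*(-2 - 1549)/(-1549)) = sqrt(2686867 + (1/2)*(-1/1549)*(-1551)) = sqrt(2686867 + 1551/3098) = sqrt(8323915517/3098) = sqrt(25787490271666)/3098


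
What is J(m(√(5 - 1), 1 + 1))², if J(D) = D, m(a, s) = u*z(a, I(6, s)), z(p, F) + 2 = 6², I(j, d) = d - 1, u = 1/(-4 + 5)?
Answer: 1156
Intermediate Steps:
u = 1 (u = 1/1 = 1)
I(j, d) = -1 + d
z(p, F) = 34 (z(p, F) = -2 + 6² = -2 + 36 = 34)
m(a, s) = 34 (m(a, s) = 1*34 = 34)
J(m(√(5 - 1), 1 + 1))² = 34² = 1156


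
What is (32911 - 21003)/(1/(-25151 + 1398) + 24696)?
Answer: 282850724/586604087 ≈ 0.48218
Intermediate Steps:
(32911 - 21003)/(1/(-25151 + 1398) + 24696) = 11908/(1/(-23753) + 24696) = 11908/(-1/23753 + 24696) = 11908/(586604087/23753) = 11908*(23753/586604087) = 282850724/586604087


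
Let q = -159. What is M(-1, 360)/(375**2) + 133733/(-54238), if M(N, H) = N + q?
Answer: -3762976241/1525443750 ≈ -2.4668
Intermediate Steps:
M(N, H) = -159 + N (M(N, H) = N - 159 = -159 + N)
M(-1, 360)/(375**2) + 133733/(-54238) = (-159 - 1)/(375**2) + 133733/(-54238) = -160/140625 + 133733*(-1/54238) = -160*1/140625 - 133733/54238 = -32/28125 - 133733/54238 = -3762976241/1525443750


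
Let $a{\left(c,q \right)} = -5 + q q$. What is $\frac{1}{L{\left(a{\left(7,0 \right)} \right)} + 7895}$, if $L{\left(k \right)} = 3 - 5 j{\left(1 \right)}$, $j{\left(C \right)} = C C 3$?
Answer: $\frac{1}{7883} \approx 0.00012686$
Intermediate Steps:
$j{\left(C \right)} = 3 C^{2}$ ($j{\left(C \right)} = C^{2} \cdot 3 = 3 C^{2}$)
$a{\left(c,q \right)} = -5 + q^{2}$
$L{\left(k \right)} = -12$ ($L{\left(k \right)} = 3 - 5 \cdot 3 \cdot 1^{2} = 3 - 5 \cdot 3 \cdot 1 = 3 - 15 = -12$)
$\frac{1}{L{\left(a{\left(7,0 \right)} \right)} + 7895} = \frac{1}{-12 + 7895} = \frac{1}{7883}$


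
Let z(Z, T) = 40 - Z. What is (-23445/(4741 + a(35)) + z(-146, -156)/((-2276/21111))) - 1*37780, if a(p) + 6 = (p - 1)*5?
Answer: -4900901865/124042 ≈ -39510.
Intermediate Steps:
a(p) = -11 + 5*p (a(p) = -6 + (p - 1)*5 = -6 + (-1 + p)*5 = -6 + (-5 + 5*p) = -11 + 5*p)
(-23445/(4741 + a(35)) + z(-146, -156)/((-2276/21111))) - 1*37780 = (-23445/(4741 + (-11 + 5*35)) + (40 - 1*(-146))/((-2276/21111))) - 1*37780 = (-23445/(4741 + (-11 + 175)) + (40 + 146)/((-2276*1/21111))) - 37780 = (-23445/(4741 + 164) + 186/(-2276/21111)) - 37780 = (-23445/4905 + 186*(-21111/2276)) - 37780 = (-23445*1/4905 - 1963323/1138) - 37780 = (-521/109 - 1963323/1138) - 37780 = -214595105/124042 - 37780 = -4900901865/124042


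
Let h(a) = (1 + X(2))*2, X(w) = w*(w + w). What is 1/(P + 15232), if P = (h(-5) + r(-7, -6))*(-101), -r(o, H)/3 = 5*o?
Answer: 1/2809 ≈ 0.00035600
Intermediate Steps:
X(w) = 2*w² (X(w) = w*(2*w) = 2*w²)
r(o, H) = -15*o
h(a) = 18 (h(a) = (1 + 2*2²)*2 = (1 + 2*4)*2 = (1 + 8)*2 = 9*2 = 18)
P = -12423 (P = (18 - 15*(-7))*(-101) = (18 + 105)*(-101) = 123*(-101) = -12423)
1/(P + 15232) = 1/(-12423 + 15232) = 1/2809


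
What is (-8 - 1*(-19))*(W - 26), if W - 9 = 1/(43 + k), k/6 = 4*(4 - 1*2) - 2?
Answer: -14762/79 ≈ -186.86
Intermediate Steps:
k = 36 (k = 6*(4*(4 - 1*2) - 2) = 6*(4*(4 - 2) - 2) = 6*(4*2 - 2) = 6*(8 - 2) = 6*6 = 36)
W = 712/79 (W = 9 + 1/(43 + 36) = 9 + 1/79 = 712/79 ≈ 9.0127)
(-8 - 1*(-19))*(W - 26) = (-8 - 1*(-19))*(712/79 - 26) = (-8 + 19)*(-1342/79) = 11*(-1342/79) = -14762/79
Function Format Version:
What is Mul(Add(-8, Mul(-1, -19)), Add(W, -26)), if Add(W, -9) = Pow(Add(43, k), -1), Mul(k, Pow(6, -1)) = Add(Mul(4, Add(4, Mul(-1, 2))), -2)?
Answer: Rational(-14762, 79) ≈ -186.86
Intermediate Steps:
k = 36 (k = Mul(6, Add(Mul(4, Add(4, Mul(-1, 2))), -2)) = Mul(6, Add(Mul(4, Add(4, -2)), -2)) = Mul(6, Add(Mul(4, 2), -2)) = Mul(6, Add(8, -2)) = Mul(6, 6) = 36)
W = Rational(712, 79) (W = Add(9, Pow(Add(43, 36), -1)) = Add(9, Pow(79, -1)) = Add(9, Rational(1, 79)) = Rational(712, 79) ≈ 9.0127)
Mul(Add(-8, Mul(-1, -19)), Add(W, -26)) = Mul(Add(-8, Mul(-1, -19)), Add(Rational(712, 79), -26)) = Mul(Add(-8, 19), Rational(-1342, 79)) = Mul(11, Rational(-1342, 79)) = Rational(-14762, 79)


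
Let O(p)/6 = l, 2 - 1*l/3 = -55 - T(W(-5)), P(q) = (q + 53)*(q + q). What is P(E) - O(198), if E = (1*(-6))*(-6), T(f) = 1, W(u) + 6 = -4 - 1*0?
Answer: 5364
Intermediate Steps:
W(u) = -10 (W(u) = -6 + (-4 - 1*0) = -6 + (-4 + 0) = -6 - 4 = -10)
E = 36 (E = -6*(-6) = 36)
P(q) = 2*q*(53 + q) (P(q) = (53 + q)*(2*q) = 2*q*(53 + q))
l = 174 (l = 6 - 3*(-55 - 1*1) = 6 - 3*(-55 - 1) = 6 - 3*(-56) = 6 + 168 = 174)
O(p) = 1044 (O(p) = 6*174 = 1044)
P(E) - O(198) = 2*36*(53 + 36) - 1*1044 = 2*36*89 - 1044 = 6408 - 1044 = 5364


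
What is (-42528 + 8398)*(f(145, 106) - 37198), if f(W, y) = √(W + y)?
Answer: 1269567740 - 34130*√251 ≈ 1.2690e+9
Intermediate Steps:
(-42528 + 8398)*(f(145, 106) - 37198) = (-42528 + 8398)*(√(145 + 106) - 37198) = -34130*(√251 - 37198) = -34130*(-37198 + √251) = 1269567740 - 34130*√251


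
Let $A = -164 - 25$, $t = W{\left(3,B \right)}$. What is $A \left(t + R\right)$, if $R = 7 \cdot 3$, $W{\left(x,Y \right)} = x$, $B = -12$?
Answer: $-4536$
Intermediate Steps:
$t = 3$
$R = 21$
$A = -189$ ($A = -164 - 25 = -189$)
$A \left(t + R\right) = - 189 \left(3 + 21\right) = \left(-189\right) 24 = -4536$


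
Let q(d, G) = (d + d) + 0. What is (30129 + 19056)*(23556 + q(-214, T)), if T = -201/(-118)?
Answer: 1137550680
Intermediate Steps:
T = 201/118 (T = -201*(-1/118) = 201/118 ≈ 1.7034)
q(d, G) = 2*d (q(d, G) = 2*d + 0 = 2*d)
(30129 + 19056)*(23556 + q(-214, T)) = (30129 + 19056)*(23556 + 2*(-214)) = 49185*(23556 - 428) = 49185*23128 = 1137550680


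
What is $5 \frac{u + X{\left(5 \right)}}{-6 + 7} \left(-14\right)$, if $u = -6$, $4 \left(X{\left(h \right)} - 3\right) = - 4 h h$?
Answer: $1960$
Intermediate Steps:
$X{\left(h \right)} = 3 - h^{2}$ ($X{\left(h \right)} = 3 + \frac{- 4 h h}{4} = 3 + \frac{\left(-4\right) h^{2}}{4} = 3 - h^{2}$)
$5 \frac{u + X{\left(5 \right)}}{-6 + 7} \left(-14\right) = 5 \frac{-6 + \left(3 - 5^{2}\right)}{-6 + 7} \left(-14\right) = 5 \frac{-6 + \left(3 - 25\right)}{1} \left(-14\right) = 5 \left(-6 + \left(3 - 25\right)\right) 1 \left(-14\right) = 5 \left(-6 - 22\right) 1 \left(-14\right) = 5 \left(\left(-28\right) 1\right) \left(-14\right) = 5 \left(-28\right) \left(-14\right) = \left(-140\right) \left(-14\right) = 1960$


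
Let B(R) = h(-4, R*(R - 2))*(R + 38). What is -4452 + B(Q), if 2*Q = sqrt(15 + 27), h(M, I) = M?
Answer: -4604 - 2*sqrt(42) ≈ -4617.0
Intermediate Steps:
Q = sqrt(42)/2 (Q = sqrt(15 + 27)/2 = sqrt(42)/2 ≈ 3.2404)
B(R) = -152 - 4*R (B(R) = -4*(R + 38) = -4*(38 + R) = -152 - 4*R)
-4452 + B(Q) = -4452 + (-152 - 2*sqrt(42)) = -4604 - 2*sqrt(42)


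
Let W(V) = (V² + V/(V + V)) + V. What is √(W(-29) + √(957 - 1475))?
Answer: √(3250 + 4*I*√518)/2 ≈ 28.507 + 0.39919*I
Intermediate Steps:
W(V) = ½ + V + V² (W(V) = (V² + V/((2*V))) + V = (V² + (1/(2*V))*V) + V = (V² + ½) + V = (½ + V²) + V = ½ + V + V²)
√(W(-29) + √(957 - 1475)) = √((½ - 29 + (-29)²) + √(957 - 1475)) = √((½ - 29 + 841) + √(-518)) = √(1625/2 + I*√518)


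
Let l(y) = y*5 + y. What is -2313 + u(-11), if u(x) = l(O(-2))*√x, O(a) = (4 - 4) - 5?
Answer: -2313 - 30*I*√11 ≈ -2313.0 - 99.499*I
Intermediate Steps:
O(a) = -5 (O(a) = 0 - 5 = -5)
l(y) = 6*y (l(y) = 5*y + y = 6*y)
u(x) = -30*√x (u(x) = (6*(-5))*√x = -30*√x)
-2313 + u(-11) = -2313 - 30*I*√11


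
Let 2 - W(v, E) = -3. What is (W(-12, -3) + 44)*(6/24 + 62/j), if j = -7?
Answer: -1687/4 ≈ -421.75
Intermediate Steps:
W(v, E) = 5 (W(v, E) = 2 - 1*(-3) = 2 + 3 = 5)
(W(-12, -3) + 44)*(6/24 + 62/j) = (5 + 44)*(6/24 + 62/(-7)) = 49*(6*(1/24) + 62*(-⅐)) = 49*(¼ - 62/7) = 49*(-241/28) = -1687/4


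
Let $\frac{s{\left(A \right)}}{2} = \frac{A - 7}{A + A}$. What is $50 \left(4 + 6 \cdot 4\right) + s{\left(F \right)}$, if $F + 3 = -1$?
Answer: $\frac{5611}{4} \approx 1402.8$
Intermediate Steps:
$F = -4$ ($F = -3 - 1 = -4$)
$s{\left(A \right)} = \frac{-7 + A}{A}$ ($s{\left(A \right)} = 2 \frac{A - 7}{A + A} = 2 \frac{-7 + A}{2 A} = \frac{-7 + A}{A}$)
$50 \left(4 + 6 \cdot 4\right) + s{\left(F \right)} = 50 \left(4 + 6 \cdot 4\right) + \frac{-7 - 4}{-4} = 50 \left(4 + 24\right) - - \frac{11}{4} = 50 \cdot 28 + \frac{11}{4} = 1400 + \frac{11}{4} = \frac{5611}{4}$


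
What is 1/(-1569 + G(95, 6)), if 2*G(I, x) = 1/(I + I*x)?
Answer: -1330/2086769 ≈ -0.00063735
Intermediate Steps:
G(I, x) = 1/(2*(I + I*x))
1/(-1569 + G(95, 6)) = 1/(-1569 + (1/2)/(95*(1 + 6))) = 1/(-1569 + (1/2)*(1/95)/7) = 1/(-1569 + (1/2)*(1/95)*(1/7)) = 1/(-1569 + 1/1330) = 1/(-2086769/1330) = -1330/2086769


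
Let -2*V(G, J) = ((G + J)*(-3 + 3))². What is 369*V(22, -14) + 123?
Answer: 123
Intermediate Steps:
V(G, J) = 0 (V(G, J) = -(-3 + 3)²*(G + J)²/2 = -((G + J)*0)²/2 = -½*0² = -½*0 = 0)
369*V(22, -14) + 123 = 369*0 + 123 = 0 + 123 = 123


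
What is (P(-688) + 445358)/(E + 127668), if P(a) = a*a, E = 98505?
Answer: 306234/75391 ≈ 4.0619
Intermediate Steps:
P(a) = a**2
(P(-688) + 445358)/(E + 127668) = ((-688)**2 + 445358)/(98505 + 127668) = (473344 + 445358)/226173 = 918702*(1/226173) = 306234/75391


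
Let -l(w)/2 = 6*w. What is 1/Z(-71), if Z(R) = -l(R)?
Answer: -1/852 ≈ -0.0011737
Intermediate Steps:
l(w) = -12*w
Z(R) = 12*R (Z(R) = -(-12)*R = 12*R)
1/Z(-71) = 1/(12*(-71)) = 1/(-852) = -1/852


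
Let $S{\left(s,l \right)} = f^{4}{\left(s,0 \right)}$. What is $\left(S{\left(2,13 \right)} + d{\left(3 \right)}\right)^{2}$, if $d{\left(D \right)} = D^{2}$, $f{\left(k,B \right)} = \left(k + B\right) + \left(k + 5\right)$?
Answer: $43164900$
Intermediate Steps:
$f{\left(k,B \right)} = 5 + B + 2 k$ ($f{\left(k,B \right)} = \left(B + k\right) + \left(5 + k\right) = 5 + B + 2 k$)
$S{\left(s,l \right)} = \left(5 + 2 s\right)^{4}$ ($S{\left(s,l \right)} = \left(5 + 0 + 2 s\right)^{4} = \left(5 + 2 s\right)^{4}$)
$\left(S{\left(2,13 \right)} + d{\left(3 \right)}\right)^{2} = \left(\left(5 + 2 \cdot 2\right)^{4} + 3^{2}\right)^{2} = \left(\left(5 + 4\right)^{4} + 9\right)^{2} = \left(9^{4} + 9\right)^{2} = \left(6561 + 9\right)^{2} = 6570^{2} = 43164900$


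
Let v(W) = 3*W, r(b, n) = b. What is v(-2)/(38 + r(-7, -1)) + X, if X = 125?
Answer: 3869/31 ≈ 124.81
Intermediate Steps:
v(-2)/(38 + r(-7, -1)) + X = (3*(-2))/(38 - 7) + 125 = -6/31 + 125 = 3869/31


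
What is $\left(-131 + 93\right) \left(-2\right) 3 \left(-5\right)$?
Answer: $-1140$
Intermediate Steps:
$\left(-131 + 93\right) \left(-2\right) 3 \left(-5\right) = - 38 \left(\left(-6\right) \left(-5\right)\right) = \left(-38\right) 30 = -1140$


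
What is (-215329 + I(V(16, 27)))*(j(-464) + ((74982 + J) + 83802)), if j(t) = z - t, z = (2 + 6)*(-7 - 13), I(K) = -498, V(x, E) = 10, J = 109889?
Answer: -58052498979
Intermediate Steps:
z = -160 (z = 8*(-20) = -160)
j(t) = -160 - t
(-215329 + I(V(16, 27)))*(j(-464) + ((74982 + J) + 83802)) = (-215329 - 498)*((-160 - 1*(-464)) + ((74982 + 109889) + 83802)) = -215827*((-160 + 464) + (184871 + 83802)) = -215827*(304 + 268673) = -215827*268977 = -58052498979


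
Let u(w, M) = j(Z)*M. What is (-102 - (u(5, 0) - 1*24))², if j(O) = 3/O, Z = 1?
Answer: 6084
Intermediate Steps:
u(w, M) = 3*M (u(w, M) = (3/1)*M = (3*1)*M = 3*M)
(-102 - (u(5, 0) - 1*24))² = (-102 - (3*0 - 1*24))² = (-102 - (0 - 24))² = (-102 - 1*(-24))² = (-102 + 24)² = (-78)² = 6084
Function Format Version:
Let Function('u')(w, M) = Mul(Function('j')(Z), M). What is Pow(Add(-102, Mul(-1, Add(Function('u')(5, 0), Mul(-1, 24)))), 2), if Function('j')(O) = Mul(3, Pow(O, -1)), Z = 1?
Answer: 6084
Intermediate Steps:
Function('u')(w, M) = Mul(3, M) (Function('u')(w, M) = Mul(Mul(3, Pow(1, -1)), M) = Mul(Mul(3, 1), M) = Mul(3, M))
Pow(Add(-102, Mul(-1, Add(Function('u')(5, 0), Mul(-1, 24)))), 2) = Pow(Add(-102, Mul(-1, Add(Mul(3, 0), Mul(-1, 24)))), 2) = Pow(Add(-102, Mul(-1, Add(0, -24))), 2) = Pow(Add(-102, Mul(-1, -24)), 2) = Pow(Add(-102, 24), 2) = Pow(-78, 2) = 6084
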